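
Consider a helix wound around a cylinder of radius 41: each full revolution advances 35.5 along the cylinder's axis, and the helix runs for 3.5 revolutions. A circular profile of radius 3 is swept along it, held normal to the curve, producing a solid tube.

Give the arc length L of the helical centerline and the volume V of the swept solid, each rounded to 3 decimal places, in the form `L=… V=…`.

L=910.158 V=25734.110

2πR = 2π·41 = 257.610598
per-turn = √(257.610598² + 35.5²) = √(66363.2200 + 1260.25) = √67623.4700 = 260.045131
L = 3.5 × 260.045131 = 910.157957
V = π·3² × L = 28.274334 × 910.157957 = 25734.109973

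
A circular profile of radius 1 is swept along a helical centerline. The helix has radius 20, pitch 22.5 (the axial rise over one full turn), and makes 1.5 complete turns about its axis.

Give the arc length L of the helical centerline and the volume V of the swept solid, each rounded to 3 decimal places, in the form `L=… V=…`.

L=191.493 V=601.594

2πR = 2π·20 = 125.663706
per-turn = √(125.663706² + 22.5²) = √(15791.3670 + 506.25) = √16297.6170 = 127.662121
L = 1.5 × 127.662121 = 191.493181
V = π·1² × L = 3.141593 × 191.493181 = 601.593570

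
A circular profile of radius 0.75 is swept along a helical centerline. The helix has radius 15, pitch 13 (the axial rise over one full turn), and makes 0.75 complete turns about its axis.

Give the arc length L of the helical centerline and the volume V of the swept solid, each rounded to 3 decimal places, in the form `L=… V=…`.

2πR = 2π·15 = 94.247780
per-turn = √(94.247780² + 13²) = √(8882.6440 + 169) = √9051.6440 = 95.140128
L = 0.75 × 95.140128 = 71.355096
V = π·0.75² × L = 1.767146 × 71.355096 = 126.094863

L=71.355 V=126.095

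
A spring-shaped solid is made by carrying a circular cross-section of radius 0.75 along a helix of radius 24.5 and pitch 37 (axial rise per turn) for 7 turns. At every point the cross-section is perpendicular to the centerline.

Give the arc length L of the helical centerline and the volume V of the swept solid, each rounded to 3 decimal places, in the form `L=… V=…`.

L=1108.255 V=1958.449

2πR = 2π·24.5 = 153.938040
per-turn = √(153.938040² + 37²) = √(23696.9202 + 1369) = √25065.9202 = 158.322204
L = 7 × 158.322204 = 1108.255426
V = π·0.75² × L = 1.767146 × 1108.255426 = 1958.448995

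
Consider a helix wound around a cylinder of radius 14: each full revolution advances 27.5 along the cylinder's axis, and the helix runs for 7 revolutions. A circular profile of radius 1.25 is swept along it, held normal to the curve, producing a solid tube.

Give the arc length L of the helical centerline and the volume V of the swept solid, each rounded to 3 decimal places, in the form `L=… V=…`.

L=645.141 V=3166.829

2πR = 2π·14 = 87.964594
per-turn = √(87.964594² + 27.5²) = √(7737.7699 + 756.25) = √8494.0199 = 92.163007
L = 7 × 92.163007 = 645.141049
V = π·1.25² × L = 4.908739 × 645.141049 = 3166.828717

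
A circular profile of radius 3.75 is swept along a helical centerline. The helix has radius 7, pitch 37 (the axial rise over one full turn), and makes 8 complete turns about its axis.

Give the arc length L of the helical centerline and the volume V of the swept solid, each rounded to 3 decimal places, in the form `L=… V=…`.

2πR = 2π·7 = 43.982297
per-turn = √(43.982297² + 37²) = √(1934.4425 + 1369) = √3303.4425 = 57.475581
L = 8 × 57.475581 = 459.804652
V = π·3.75² × L = 44.178647 × 459.804652 = 20313.547249

L=459.805 V=20313.547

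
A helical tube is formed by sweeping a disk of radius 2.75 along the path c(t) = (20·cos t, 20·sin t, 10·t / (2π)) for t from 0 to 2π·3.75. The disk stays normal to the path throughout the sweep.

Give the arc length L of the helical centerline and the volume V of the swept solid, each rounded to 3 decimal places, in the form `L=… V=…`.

L=472.729 V=11231.226

2πR = 2π·20 = 125.663706
per-turn = √(125.663706² + 10²) = √(15791.3670 + 100) = √15891.3670 = 126.060966
L = 3.75 × 126.060966 = 472.728621
V = π·2.75² × L = 23.758294 × 472.728621 = 11231.225767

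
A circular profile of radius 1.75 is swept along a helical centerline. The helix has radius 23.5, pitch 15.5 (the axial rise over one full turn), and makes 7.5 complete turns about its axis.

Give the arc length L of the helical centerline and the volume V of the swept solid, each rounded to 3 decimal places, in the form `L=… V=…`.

L=1113.496 V=10713.090

2πR = 2π·23.5 = 147.654855
per-turn = √(147.654855² + 15.5²) = √(21801.9561 + 240.25) = √22042.2061 = 148.466178
L = 7.5 × 148.466178 = 1113.496338
V = π·1.75² × L = 9.621128 × 1113.496338 = 10713.090239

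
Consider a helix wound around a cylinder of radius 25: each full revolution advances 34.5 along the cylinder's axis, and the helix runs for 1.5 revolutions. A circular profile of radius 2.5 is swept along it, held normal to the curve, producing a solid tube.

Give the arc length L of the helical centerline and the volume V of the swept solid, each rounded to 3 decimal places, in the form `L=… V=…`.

L=241.236 V=4736.649

2πR = 2π·25 = 157.079633
per-turn = √(157.079633² + 34.5²) = √(24674.0110 + 1190.25) = √25864.2610 = 160.823695
L = 1.5 × 160.823695 = 241.235543
V = π·2.5² × L = 19.634954 × 241.235543 = 4736.648812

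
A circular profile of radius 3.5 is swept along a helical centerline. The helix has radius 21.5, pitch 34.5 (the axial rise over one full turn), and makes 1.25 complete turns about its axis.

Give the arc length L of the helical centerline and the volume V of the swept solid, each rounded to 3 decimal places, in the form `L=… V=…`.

L=174.280 V=6707.097

2πR = 2π·21.5 = 135.088484
per-turn = √(135.088484² + 34.5²) = √(18248.8985 + 1190.25) = √19439.1485 = 139.424347
L = 1.25 × 139.424347 = 174.280434
V = π·3.5² × L = 38.484510 × 174.280434 = 6707.097097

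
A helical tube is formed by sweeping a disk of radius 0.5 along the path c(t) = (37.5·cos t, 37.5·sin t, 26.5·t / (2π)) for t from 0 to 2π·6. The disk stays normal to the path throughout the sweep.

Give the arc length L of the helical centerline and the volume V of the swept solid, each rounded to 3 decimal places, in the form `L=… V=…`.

L=1422.630 V=1117.331

2πR = 2π·37.5 = 235.619449
per-turn = √(235.619449² + 26.5²) = √(55516.5248 + 702.25) = √56218.7748 = 237.104987
L = 6 × 237.104987 = 1422.629921
V = π·0.5² × L = 0.785398 × 1422.629921 = 1117.330927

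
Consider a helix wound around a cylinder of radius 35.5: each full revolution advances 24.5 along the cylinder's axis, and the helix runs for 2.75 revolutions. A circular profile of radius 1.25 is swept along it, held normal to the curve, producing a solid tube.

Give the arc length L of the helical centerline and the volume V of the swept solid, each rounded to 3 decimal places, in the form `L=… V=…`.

2πR = 2π·35.5 = 223.053078
per-turn = √(223.053078² + 24.5²) = √(49752.6758 + 600.25) = √50352.9258 = 224.394576
L = 2.75 × 224.394576 = 617.085084
V = π·1.25² × L = 4.908739 × 617.085084 = 3029.109324

L=617.085 V=3029.109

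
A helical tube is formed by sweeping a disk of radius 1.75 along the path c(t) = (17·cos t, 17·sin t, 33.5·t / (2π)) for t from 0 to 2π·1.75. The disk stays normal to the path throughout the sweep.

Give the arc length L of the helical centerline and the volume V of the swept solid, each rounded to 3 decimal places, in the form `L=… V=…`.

2πR = 2π·17 = 106.814150
per-turn = √(106.814150² + 33.5²) = √(11409.2627 + 1122.25) = √12531.5127 = 111.944239
L = 1.75 × 111.944239 = 195.902419
V = π·1.75² × L = 9.621128 × 195.902419 = 1884.802147

L=195.902 V=1884.802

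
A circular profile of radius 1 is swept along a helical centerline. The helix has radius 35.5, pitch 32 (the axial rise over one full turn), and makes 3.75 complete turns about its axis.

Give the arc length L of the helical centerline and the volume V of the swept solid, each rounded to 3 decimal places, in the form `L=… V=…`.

2πR = 2π·35.5 = 223.053078
per-turn = √(223.053078² + 32²) = √(49752.6758 + 1024) = √50776.6758 = 225.336805
L = 3.75 × 225.336805 = 845.013020
V = π·1² × L = 3.141593 × 845.013020 = 2654.686694

L=845.013 V=2654.687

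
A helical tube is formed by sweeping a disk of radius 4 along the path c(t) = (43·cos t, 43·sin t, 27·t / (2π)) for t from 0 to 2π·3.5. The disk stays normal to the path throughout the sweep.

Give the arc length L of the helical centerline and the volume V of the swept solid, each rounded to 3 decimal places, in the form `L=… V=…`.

L=950.330 V=47768.774

2πR = 2π·43 = 270.176968
per-turn = √(270.176968² + 27²) = √(72995.5942 + 729) = √73724.5942 = 271.522732
L = 3.5 × 271.522732 = 950.329563
V = π·4² × L = 50.265482 × 950.329563 = 47768.773979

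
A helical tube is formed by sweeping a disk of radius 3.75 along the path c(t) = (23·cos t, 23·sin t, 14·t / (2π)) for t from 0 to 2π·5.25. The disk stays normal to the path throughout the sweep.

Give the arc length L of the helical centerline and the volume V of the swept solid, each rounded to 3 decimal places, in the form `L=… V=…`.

2πR = 2π·23 = 144.513262
per-turn = √(144.513262² + 14²) = √(20884.0829 + 196) = √21080.0829 = 145.189817
L = 5.25 × 145.189817 = 762.246538
V = π·3.75² × L = 44.178647 × 762.246538 = 33675.020511

L=762.247 V=33675.021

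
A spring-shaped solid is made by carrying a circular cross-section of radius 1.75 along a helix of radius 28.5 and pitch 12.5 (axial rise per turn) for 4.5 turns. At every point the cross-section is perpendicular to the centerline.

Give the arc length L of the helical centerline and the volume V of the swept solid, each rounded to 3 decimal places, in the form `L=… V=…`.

L=807.779 V=7771.749

2πR = 2π·28.5 = 179.070781
per-turn = √(179.070781² + 12.5²) = √(32066.3447 + 156.25) = √32222.5947 = 179.506531
L = 4.5 × 179.506531 = 807.779390
V = π·1.75² × L = 9.621128 × 807.779390 = 7771.748503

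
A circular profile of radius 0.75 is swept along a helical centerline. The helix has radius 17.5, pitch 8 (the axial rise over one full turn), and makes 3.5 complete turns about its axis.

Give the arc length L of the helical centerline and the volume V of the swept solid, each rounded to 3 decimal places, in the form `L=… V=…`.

L=385.862 V=681.875

2πR = 2π·17.5 = 109.955743
per-turn = √(109.955743² + 8²) = √(12090.2654 + 64) = √12154.2654 = 110.246385
L = 3.5 × 110.246385 = 385.862347
V = π·0.75² × L = 1.767146 × 385.862347 = 681.875052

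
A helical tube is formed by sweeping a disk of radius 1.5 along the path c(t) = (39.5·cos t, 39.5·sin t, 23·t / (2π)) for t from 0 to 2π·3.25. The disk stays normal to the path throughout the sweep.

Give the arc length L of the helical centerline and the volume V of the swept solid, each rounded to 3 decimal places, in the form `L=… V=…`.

L=810.060 V=5725.978

2πR = 2π·39.5 = 248.185820
per-turn = √(248.185820² + 23²) = √(61596.2011 + 529) = √62125.2011 = 249.249275
L = 3.25 × 249.249275 = 810.060144
V = π·1.5² × L = 7.068583 × 810.060144 = 5725.977741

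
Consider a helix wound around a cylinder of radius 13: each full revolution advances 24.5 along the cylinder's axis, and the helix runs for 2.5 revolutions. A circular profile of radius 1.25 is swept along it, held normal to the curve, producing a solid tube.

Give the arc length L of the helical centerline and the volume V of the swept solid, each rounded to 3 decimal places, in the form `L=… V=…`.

2πR = 2π·13 = 81.681409
per-turn = √(81.681409² + 24.5²) = √(6671.8526 + 600.25) = √7272.1026 = 85.276624
L = 2.5 × 85.276624 = 213.191560
V = π·1.25² × L = 4.908739 × 213.191560 = 1046.501621

L=213.192 V=1046.502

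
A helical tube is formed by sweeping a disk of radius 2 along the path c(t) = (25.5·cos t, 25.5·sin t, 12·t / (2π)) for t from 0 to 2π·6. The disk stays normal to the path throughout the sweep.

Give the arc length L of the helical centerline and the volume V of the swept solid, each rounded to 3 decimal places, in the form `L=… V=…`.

L=964.020 V=12114.231

2πR = 2π·25.5 = 160.221225
per-turn = √(160.221225² + 12²) = √(25670.8410 + 144) = √25814.8410 = 160.669976
L = 6 × 160.669976 = 964.019853
V = π·2² × L = 12.566371 × 964.019853 = 12114.230757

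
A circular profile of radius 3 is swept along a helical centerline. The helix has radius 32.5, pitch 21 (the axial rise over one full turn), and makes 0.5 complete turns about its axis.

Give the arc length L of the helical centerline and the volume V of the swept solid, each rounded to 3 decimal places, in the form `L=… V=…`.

2πR = 2π·32.5 = 204.203522
per-turn = √(204.203522² + 21²) = √(41699.0786 + 441) = √42140.0786 = 205.280488
L = 0.5 × 205.280488 = 102.640244
V = π·3² × L = 28.274334 × 102.640244 = 2902.084523

L=102.640 V=2902.085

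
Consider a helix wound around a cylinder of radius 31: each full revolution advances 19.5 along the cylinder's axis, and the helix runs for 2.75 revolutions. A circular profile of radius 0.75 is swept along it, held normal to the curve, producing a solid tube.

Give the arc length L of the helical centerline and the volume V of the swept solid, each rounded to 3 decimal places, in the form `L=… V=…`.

2πR = 2π·31 = 194.778745
per-turn = √(194.778745² + 19.5²) = √(37938.7593 + 380.25) = √38319.0093 = 195.752418
L = 2.75 × 195.752418 = 538.319151
V = π·0.75² × L = 1.767146 × 538.319151 = 951.288463

L=538.319 V=951.288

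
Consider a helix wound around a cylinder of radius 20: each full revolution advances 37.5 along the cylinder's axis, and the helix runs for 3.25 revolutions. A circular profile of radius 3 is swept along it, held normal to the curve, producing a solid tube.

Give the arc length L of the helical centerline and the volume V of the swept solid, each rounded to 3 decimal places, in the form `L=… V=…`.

L=426.204 V=12050.634

2πR = 2π·20 = 125.663706
per-turn = √(125.663706² + 37.5²) = √(15791.3670 + 1406.25) = √17197.6170 = 131.139685
L = 3.25 × 131.139685 = 426.203977
V = π·3² × L = 28.274334 × 426.203977 = 12050.633547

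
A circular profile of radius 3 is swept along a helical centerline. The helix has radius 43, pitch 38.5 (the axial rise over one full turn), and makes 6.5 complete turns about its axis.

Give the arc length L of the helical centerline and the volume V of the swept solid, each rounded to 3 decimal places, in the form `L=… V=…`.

L=1773.891 V=50155.583

2πR = 2π·43 = 270.176968
per-turn = √(270.176968² + 38.5²) = √(72995.5942 + 1482.25) = √74477.8442 = 272.906292
L = 6.5 × 272.906292 = 1773.890897
V = π·3² × L = 28.274334 × 1773.890897 = 50155.583500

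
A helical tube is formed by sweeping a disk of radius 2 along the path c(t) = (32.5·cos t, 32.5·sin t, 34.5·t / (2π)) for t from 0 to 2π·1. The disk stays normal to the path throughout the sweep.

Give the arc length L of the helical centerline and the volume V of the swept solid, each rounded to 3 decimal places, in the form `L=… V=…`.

L=207.097 V=2602.463

2πR = 2π·32.5 = 204.203522
per-turn = √(204.203522² + 34.5²) = √(41699.0786 + 1190.25) = √42889.3286 = 207.097389
L = 1 × 207.097389 = 207.097389
V = π·2² × L = 12.566371 × 207.097389 = 2602.462545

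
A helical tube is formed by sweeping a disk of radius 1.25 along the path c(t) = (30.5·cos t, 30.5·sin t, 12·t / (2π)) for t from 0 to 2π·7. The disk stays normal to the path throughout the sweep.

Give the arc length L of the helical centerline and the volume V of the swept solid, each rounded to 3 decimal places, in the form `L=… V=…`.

L=1344.087 V=6597.774

2πR = 2π·30.5 = 191.637152
per-turn = √(191.637152² + 12²) = √(36724.7980 + 144) = √36868.7980 = 192.012494
L = 7 × 192.012494 = 1344.087460
V = π·1.25² × L = 4.908739 × 1344.087460 = 6597.773892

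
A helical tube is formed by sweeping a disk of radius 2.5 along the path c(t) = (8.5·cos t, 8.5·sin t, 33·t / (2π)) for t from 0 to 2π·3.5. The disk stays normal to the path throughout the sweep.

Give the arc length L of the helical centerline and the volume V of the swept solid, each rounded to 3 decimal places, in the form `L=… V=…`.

2πR = 2π·8.5 = 53.407075
per-turn = √(53.407075² + 33²) = √(2852.3157 + 1089) = √3941.3157 = 62.779899
L = 3.5 × 62.779899 = 219.729645
V = π·2.5² × L = 19.634954 × 219.729645 = 4314.381495

L=219.730 V=4314.381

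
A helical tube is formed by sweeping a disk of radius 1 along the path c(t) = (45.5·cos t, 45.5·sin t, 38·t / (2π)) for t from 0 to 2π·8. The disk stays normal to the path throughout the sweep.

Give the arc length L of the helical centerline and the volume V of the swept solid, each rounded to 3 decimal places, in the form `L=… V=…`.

2πR = 2π·45.5 = 285.884931
per-turn = √(285.884931² + 38²) = √(81730.1940 + 1444) = √83174.1940 = 288.399366
L = 8 × 288.399366 = 2307.194924
V = π·1² × L = 3.141593 × 2307.194924 = 7248.266625

L=2307.195 V=7248.267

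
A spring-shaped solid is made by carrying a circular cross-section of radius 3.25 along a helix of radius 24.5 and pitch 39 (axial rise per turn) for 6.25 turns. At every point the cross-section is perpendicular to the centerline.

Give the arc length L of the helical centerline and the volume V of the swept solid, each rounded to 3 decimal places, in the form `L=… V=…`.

L=992.509 V=32934.513

2πR = 2π·24.5 = 153.938040
per-turn = √(153.938040² + 39²) = √(23696.9202 + 1521) = √25217.9202 = 158.801512
L = 6.25 × 158.801512 = 992.509449
V = π·3.25² × L = 33.183072 × 992.509449 = 32934.512910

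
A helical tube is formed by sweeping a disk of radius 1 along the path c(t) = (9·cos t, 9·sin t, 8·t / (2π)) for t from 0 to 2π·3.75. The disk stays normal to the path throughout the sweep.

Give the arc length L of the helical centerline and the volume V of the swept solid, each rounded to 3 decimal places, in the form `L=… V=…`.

2πR = 2π·9 = 56.548668
per-turn = √(56.548668² + 8²) = √(3197.7518 + 64) = √3261.7518 = 57.111749
L = 3.75 × 57.111749 = 214.169057
V = π·1² × L = 3.141593 × 214.169057 = 672.831937

L=214.169 V=672.832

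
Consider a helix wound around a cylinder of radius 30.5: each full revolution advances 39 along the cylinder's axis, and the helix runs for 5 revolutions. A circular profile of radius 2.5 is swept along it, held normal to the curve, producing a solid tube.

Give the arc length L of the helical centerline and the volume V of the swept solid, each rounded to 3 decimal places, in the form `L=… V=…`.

2πR = 2π·30.5 = 191.637152
per-turn = √(191.637152² + 39²) = √(36724.7980 + 1521) = √38245.7980 = 195.565329
L = 5 × 195.565329 = 977.826646
V = π·2.5² × L = 19.634954 × 977.826646 = 19199.581295

L=977.827 V=19199.581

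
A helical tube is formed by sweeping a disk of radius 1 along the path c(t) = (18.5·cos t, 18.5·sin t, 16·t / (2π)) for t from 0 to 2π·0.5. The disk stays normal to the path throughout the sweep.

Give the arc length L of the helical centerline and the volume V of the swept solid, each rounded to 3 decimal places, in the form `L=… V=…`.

2πR = 2π·18.5 = 116.238928
per-turn = √(116.238928² + 16²) = √(13511.4884 + 256) = √13767.4884 = 117.334941
L = 0.5 × 117.334941 = 58.667471
V = π·1² × L = 3.141593 × 58.667471 = 184.309295

L=58.667 V=184.309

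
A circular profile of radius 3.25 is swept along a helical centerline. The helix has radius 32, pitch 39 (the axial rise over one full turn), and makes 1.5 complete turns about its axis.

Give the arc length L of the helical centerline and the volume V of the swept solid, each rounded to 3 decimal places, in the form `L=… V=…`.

L=307.214 V=10194.309

2πR = 2π·32 = 201.061930
per-turn = √(201.061930² + 39²) = √(40425.8996 + 1521) = √41946.8996 = 204.809423
L = 1.5 × 204.809423 = 307.214134
V = π·3.25² × L = 33.183072 × 307.214134 = 10194.308854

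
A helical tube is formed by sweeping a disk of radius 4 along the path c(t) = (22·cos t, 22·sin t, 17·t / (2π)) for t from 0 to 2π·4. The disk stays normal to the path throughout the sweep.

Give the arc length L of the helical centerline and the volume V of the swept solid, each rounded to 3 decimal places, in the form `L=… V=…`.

2πR = 2π·22 = 138.230077
per-turn = √(138.230077² + 17²) = √(19107.5541 + 289) = √19396.5541 = 139.271512
L = 4 × 139.271512 = 557.086049
V = π·4² × L = 50.265482 × 557.086049 = 28002.199020

L=557.086 V=28002.199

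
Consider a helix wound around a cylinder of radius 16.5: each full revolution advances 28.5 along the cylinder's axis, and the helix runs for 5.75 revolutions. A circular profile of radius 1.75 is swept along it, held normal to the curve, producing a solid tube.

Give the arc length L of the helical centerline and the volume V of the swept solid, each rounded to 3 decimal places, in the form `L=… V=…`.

L=618.232 V=5948.088

2πR = 2π·16.5 = 103.672558
per-turn = √(103.672558² + 28.5²) = √(10747.9992 + 812.25) = √11560.2492 = 107.518599
L = 5.75 × 107.518599 = 618.231946
V = π·1.75² × L = 9.621128 × 618.231946 = 5948.088377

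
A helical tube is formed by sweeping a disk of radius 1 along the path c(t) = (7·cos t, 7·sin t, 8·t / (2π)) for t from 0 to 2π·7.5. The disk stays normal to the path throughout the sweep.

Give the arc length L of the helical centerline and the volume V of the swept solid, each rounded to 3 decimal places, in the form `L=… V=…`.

L=335.280 V=1053.312

2πR = 2π·7 = 43.982297
per-turn = √(43.982297² + 8²) = √(1934.4425 + 64) = √1998.4425 = 44.703942
L = 7.5 × 44.703942 = 335.279568
V = π·1² × L = 3.141593 × 335.279568 = 1053.311827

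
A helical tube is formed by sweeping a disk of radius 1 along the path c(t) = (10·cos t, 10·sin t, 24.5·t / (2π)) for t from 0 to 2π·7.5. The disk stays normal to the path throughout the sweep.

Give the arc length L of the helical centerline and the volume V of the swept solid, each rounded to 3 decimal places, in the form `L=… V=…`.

2πR = 2π·10 = 62.831853
per-turn = √(62.831853² + 24.5²) = √(3947.8418 + 600.25) = √4548.0918 = 67.439542
L = 7.5 × 67.439542 = 505.796561
V = π·1² × L = 3.141593 × 505.796561 = 1589.006762

L=505.797 V=1589.007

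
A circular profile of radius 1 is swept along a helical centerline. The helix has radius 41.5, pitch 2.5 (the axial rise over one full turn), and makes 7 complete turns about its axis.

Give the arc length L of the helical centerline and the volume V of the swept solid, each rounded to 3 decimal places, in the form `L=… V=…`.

L=1825.349 V=5734.504

2πR = 2π·41.5 = 260.752190
per-turn = √(260.752190² + 2.5²) = √(67991.7047 + 6.25) = √67997.9547 = 260.764175
L = 7 × 260.764175 = 1825.349222
V = π·1² × L = 3.141593 × 1825.349222 = 5734.503705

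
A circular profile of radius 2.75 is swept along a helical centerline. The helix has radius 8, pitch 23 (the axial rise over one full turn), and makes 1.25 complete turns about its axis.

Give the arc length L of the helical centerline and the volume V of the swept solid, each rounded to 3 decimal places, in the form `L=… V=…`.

L=69.097 V=1641.628

2πR = 2π·8 = 50.265482
per-turn = √(50.265482² + 23²) = √(2526.6187 + 529) = √3055.6187 = 55.277651
L = 1.25 × 55.277651 = 69.097064
V = π·2.75² × L = 23.758294 × 69.097064 = 1641.628393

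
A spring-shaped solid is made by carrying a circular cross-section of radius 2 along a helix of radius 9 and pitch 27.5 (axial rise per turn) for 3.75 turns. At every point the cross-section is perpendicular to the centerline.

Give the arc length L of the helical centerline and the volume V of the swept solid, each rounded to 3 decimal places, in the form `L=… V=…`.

2πR = 2π·9 = 56.548668
per-turn = √(56.548668² + 27.5²) = √(3197.7518 + 756.25) = √3954.0018 = 62.880854
L = 3.75 × 62.880854 = 235.803203
V = π·2² × L = 12.566371 × 235.803203 = 2963.190444

L=235.803 V=2963.190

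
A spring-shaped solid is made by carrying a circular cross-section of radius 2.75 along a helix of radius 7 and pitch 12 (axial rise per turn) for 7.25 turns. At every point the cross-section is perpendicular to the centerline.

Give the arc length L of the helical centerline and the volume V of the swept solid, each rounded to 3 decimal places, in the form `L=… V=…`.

2πR = 2π·7 = 43.982297
per-turn = √(43.982297² + 12²) = √(1934.4425 + 144) = √2078.4425 = 45.589938
L = 7.25 × 45.589938 = 330.527052
V = π·2.75² × L = 23.758294 × 330.527052 = 7852.759017

L=330.527 V=7852.759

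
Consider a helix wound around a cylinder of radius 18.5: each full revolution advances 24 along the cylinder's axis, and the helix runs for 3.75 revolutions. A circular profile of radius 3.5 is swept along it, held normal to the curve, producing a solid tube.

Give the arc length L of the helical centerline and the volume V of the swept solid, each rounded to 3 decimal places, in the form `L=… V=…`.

L=445.090 V=17129.079

2πR = 2π·18.5 = 116.238928
per-turn = √(116.238928² + 24²) = √(13511.4884 + 576) = √14087.4884 = 118.690726
L = 3.75 × 118.690726 = 445.090222
V = π·3.5² × L = 38.484510 × 445.090222 = 17129.079113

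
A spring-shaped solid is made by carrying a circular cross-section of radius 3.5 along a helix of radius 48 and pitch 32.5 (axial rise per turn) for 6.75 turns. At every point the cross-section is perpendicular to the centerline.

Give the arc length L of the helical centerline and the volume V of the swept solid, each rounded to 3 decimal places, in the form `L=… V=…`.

L=2047.538 V=78798.496

2πR = 2π·48 = 301.592895
per-turn = √(301.592895² + 32.5²) = √(90958.2742 + 1056.25) = √92014.5242 = 303.338959
L = 6.75 × 303.338959 = 2047.537975
V = π·3.5² × L = 38.484510 × 2047.537975 = 78798.495669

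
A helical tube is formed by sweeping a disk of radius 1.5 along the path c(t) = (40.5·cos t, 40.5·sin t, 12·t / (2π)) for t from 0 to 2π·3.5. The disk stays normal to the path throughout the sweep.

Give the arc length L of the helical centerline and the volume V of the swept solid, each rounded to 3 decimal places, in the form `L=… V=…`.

2πR = 2π·40.5 = 254.469005
per-turn = √(254.469005² + 12²) = √(64754.4745 + 144) = √64898.4745 = 254.751790
L = 3.5 × 254.751790 = 891.631265
V = π·1.5² × L = 7.068583 × 891.631265 = 6302.570020

L=891.631 V=6302.570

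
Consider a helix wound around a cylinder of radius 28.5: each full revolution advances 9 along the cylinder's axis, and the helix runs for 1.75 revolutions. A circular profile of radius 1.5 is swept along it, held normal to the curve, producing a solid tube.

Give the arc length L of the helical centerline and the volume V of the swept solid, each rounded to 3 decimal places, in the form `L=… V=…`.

2πR = 2π·28.5 = 179.070781
per-turn = √(179.070781² + 9²) = √(32066.3447 + 81) = √32147.3447 = 179.296806
L = 1.75 × 179.296806 = 313.769411
V = π·1.5² × L = 7.068583 × 313.769411 = 2217.905271

L=313.769 V=2217.905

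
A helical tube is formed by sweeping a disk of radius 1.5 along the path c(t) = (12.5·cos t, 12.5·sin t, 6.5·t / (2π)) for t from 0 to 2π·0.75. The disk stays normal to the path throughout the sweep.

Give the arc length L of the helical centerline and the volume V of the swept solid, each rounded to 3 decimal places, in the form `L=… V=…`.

L=59.106 V=417.797

2πR = 2π·12.5 = 78.539816
per-turn = √(78.539816² + 6.5²) = √(6168.5028 + 42.25) = √6210.7528 = 78.808329
L = 0.75 × 78.808329 = 59.106247
V = π·1.5² × L = 7.068583 × 59.106247 = 417.797440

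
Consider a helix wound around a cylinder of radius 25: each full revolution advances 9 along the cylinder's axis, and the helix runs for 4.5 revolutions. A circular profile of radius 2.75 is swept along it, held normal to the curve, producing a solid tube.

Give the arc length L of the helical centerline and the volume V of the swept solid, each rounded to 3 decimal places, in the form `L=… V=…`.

2πR = 2π·25 = 157.079633
per-turn = √(157.079633² + 9²) = √(24674.0110 + 81) = √24755.0110 = 157.337252
L = 4.5 × 157.337252 = 708.017636
V = π·2.75² × L = 23.758294 × 708.017636 = 16821.291465

L=708.018 V=16821.291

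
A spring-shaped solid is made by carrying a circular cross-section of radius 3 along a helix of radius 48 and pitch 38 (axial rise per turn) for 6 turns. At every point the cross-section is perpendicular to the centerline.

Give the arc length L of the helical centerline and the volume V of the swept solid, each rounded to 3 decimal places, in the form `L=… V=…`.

2πR = 2π·48 = 301.592895
per-turn = √(301.592895² + 38²) = √(90958.2742 + 1444) = √92402.2742 = 303.977424
L = 6 × 303.977424 = 1823.864543
V = π·3² × L = 28.274334 × 1823.864543 = 51568.555034

L=1823.865 V=51568.555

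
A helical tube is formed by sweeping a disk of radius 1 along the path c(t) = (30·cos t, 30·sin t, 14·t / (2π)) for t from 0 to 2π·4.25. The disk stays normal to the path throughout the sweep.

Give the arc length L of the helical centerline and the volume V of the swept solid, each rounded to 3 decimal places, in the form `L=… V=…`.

L=803.313 V=2523.681

2πR = 2π·30 = 188.495559
per-turn = √(188.495559² + 14²) = √(35530.5758 + 196) = √35726.5758 = 189.014750
L = 4.25 × 189.014750 = 803.312689
V = π·1² × L = 3.141593 × 803.312689 = 2523.681242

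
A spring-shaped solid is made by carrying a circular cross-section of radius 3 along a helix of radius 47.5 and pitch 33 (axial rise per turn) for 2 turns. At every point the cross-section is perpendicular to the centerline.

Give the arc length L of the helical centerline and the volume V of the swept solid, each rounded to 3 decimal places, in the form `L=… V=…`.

L=600.540 V=16979.879

2πR = 2π·47.5 = 298.451302
per-turn = √(298.451302² + 33²) = √(89073.1797 + 1089) = √90162.1797 = 300.270178
L = 2 × 300.270178 = 600.540356
V = π·3² × L = 28.274334 × 600.540356 = 16979.878528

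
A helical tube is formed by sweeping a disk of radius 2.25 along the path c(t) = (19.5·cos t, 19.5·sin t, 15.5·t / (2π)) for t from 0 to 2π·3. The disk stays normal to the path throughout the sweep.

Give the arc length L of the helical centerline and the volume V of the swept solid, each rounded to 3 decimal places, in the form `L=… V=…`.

2πR = 2π·19.5 = 122.522113
per-turn = √(122.522113² + 15.5²) = √(15011.6683 + 240.25) = √15251.9183 = 123.498657
L = 3 × 123.498657 = 370.495971
V = π·2.25² × L = 15.904313 × 370.495971 = 5892.483820

L=370.496 V=5892.484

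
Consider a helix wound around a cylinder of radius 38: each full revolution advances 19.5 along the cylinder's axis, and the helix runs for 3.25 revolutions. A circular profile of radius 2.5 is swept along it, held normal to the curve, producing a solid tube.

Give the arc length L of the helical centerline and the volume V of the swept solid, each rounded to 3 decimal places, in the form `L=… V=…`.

2πR = 2π·38 = 238.761042
per-turn = √(238.761042² + 19.5²) = √(57006.8350 + 380.25) = √57387.0850 = 239.556016
L = 3.25 × 239.556016 = 778.557053
V = π·2.5² × L = 19.634954 × 778.557053 = 15286.931998

L=778.557 V=15286.932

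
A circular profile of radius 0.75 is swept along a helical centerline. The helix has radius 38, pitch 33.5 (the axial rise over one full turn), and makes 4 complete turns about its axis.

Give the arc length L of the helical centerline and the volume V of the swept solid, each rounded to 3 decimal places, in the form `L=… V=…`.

2πR = 2π·38 = 238.761042
per-turn = √(238.761042² + 33.5²) = √(57006.8350 + 1122.25) = √58129.0850 = 241.099741
L = 4 × 241.099741 = 964.398963
V = π·0.75² × L = 1.767146 × 964.398963 = 1704.233643

L=964.399 V=1704.234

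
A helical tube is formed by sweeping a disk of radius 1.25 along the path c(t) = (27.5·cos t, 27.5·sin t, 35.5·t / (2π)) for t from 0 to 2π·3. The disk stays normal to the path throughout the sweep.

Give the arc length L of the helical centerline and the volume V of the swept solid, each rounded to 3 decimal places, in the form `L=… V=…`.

2πR = 2π·27.5 = 172.787596
per-turn = √(172.787596² + 35.5²) = √(29855.5533 + 1260.25) = √31115.8033 = 176.396721
L = 3 × 176.396721 = 529.190164
V = π·1.25² × L = 4.908739 × 529.190164 = 2597.656144

L=529.190 V=2597.656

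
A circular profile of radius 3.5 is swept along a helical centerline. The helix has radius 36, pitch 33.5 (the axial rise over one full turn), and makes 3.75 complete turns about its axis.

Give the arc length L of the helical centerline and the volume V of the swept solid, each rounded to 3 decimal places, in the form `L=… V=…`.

L=857.482 V=32999.784

2πR = 2π·36 = 226.194671
per-turn = √(226.194671² + 33.5²) = √(51164.0292 + 1122.25) = √52286.2792 = 228.661932
L = 3.75 × 228.661932 = 857.482246
V = π·3.5² × L = 38.484510 × 857.482246 = 32999.784060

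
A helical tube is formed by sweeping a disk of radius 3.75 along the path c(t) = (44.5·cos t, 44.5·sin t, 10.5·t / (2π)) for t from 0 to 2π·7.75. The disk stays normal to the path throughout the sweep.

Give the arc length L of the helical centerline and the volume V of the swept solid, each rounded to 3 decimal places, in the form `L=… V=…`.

L=2168.441 V=95798.787

2πR = 2π·44.5 = 279.601746
per-turn = √(279.601746² + 10.5²) = √(78177.1365 + 110.25) = √78287.3865 = 279.798832
L = 7.75 × 279.798832 = 2168.440949
V = π·3.75² × L = 44.178647 × 2168.440949 = 95798.786557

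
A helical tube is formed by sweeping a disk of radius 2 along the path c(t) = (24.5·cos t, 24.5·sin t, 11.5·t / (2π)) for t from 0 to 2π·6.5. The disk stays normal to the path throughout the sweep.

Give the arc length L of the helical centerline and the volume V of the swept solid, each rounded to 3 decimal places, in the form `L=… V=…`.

2πR = 2π·24.5 = 153.938040
per-turn = √(153.938040² + 11.5²) = √(23696.9202 + 132.25) = √23829.1702 = 154.366998
L = 6.5 × 154.366998 = 1003.385489
V = π·2² × L = 12.566371 × 1003.385489 = 12608.913924

L=1003.385 V=12608.914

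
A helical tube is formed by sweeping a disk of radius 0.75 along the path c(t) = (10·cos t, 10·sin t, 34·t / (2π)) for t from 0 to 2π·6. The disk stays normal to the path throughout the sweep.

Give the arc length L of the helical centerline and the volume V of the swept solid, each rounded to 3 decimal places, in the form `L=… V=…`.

L=428.647 V=757.482

2πR = 2π·10 = 62.831853
per-turn = √(62.831853² + 34²) = √(3947.8418 + 1156) = √5103.8418 = 71.441177
L = 6 × 71.441177 = 428.647062
V = π·0.75² × L = 1.767146 × 428.647062 = 757.481883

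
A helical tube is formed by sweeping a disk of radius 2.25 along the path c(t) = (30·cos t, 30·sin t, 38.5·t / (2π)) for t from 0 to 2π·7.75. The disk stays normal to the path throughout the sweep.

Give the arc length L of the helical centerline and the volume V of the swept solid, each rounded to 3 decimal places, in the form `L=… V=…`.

2πR = 2π·30 = 188.495559
per-turn = √(188.495559² + 38.5²) = √(35530.5758 + 1482.25) = √37012.8258 = 192.387177
L = 7.75 × 192.387177 = 1491.000621
V = π·2.25² × L = 15.904313 × 1491.000621 = 23713.340277

L=1491.001 V=23713.340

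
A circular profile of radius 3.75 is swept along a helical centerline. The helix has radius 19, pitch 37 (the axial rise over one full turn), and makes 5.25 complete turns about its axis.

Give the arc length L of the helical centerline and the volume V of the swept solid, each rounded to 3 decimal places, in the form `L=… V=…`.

2πR = 2π·19 = 119.380521
per-turn = √(119.380521² + 37²) = √(14251.7088 + 1369) = √15620.7088 = 124.982834
L = 5.25 × 124.982834 = 656.159878
V = π·3.75² × L = 44.178647 × 656.159878 = 28988.255408

L=656.160 V=28988.255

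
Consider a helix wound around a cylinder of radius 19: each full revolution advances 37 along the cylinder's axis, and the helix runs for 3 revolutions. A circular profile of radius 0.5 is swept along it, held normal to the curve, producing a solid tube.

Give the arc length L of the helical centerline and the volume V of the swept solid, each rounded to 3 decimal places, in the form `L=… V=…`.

L=374.949 V=294.484

2πR = 2π·19 = 119.380521
per-turn = √(119.380521² + 37²) = √(14251.7088 + 1369) = √15620.7088 = 124.982834
L = 3 × 124.982834 = 374.948502
V = π·0.5² × L = 0.785398 × 374.948502 = 294.483864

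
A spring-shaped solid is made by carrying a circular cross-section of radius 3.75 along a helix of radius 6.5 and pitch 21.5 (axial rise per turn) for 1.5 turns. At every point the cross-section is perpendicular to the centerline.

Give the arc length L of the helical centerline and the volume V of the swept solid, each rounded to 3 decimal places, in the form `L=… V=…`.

2πR = 2π·6.5 = 40.840704
per-turn = √(40.840704² + 21.5²) = √(1667.9631 + 462.25) = √2130.2131 = 46.154232
L = 1.5 × 46.154232 = 69.231348
V = π·3.75² × L = 44.178647 × 69.231348 = 3058.547272

L=69.231 V=3058.547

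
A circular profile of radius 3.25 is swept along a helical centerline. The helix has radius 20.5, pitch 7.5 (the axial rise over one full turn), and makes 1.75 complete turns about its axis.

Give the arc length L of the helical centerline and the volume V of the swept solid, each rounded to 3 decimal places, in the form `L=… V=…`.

L=225.791 V=7492.441

2πR = 2π·20.5 = 128.805299
per-turn = √(128.805299² + 7.5²) = √(16590.8050 + 56.25) = √16647.0550 = 129.023467
L = 1.75 × 129.023467 = 225.791067
V = π·3.25² × L = 33.183072 × 225.791067 = 7492.441324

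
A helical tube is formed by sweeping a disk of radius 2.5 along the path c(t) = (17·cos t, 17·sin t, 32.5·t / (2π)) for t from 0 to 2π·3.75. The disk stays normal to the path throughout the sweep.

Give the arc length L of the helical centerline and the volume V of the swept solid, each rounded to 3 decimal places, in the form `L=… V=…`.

2πR = 2π·17 = 106.814150
per-turn = √(106.814150² + 32.5²) = √(11409.2627 + 1056.25) = √12465.5127 = 111.649060
L = 3.75 × 111.649060 = 418.683976
V = π·2.5² × L = 19.634954 × 418.683976 = 8220.840654

L=418.684 V=8220.841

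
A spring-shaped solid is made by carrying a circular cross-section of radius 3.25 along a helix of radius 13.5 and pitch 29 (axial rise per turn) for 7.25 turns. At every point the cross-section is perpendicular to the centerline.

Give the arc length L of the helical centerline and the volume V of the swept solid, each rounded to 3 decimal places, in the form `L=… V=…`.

L=649.915 V=21566.168

2πR = 2π·13.5 = 84.823002
per-turn = √(84.823002² + 29²) = √(7194.9416 + 841) = √8035.9416 = 89.643414
L = 7.25 × 89.643414 = 649.914749
V = π·3.25² × L = 33.183072 × 649.914749 = 21566.168168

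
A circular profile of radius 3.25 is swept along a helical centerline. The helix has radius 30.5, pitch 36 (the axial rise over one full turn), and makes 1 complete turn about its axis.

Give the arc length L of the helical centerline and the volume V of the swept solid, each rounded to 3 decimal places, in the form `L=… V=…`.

2πR = 2π·30.5 = 191.637152
per-turn = √(191.637152² + 36²) = √(36724.7980 + 1296) = √38020.7980 = 194.989225
L = 1 × 194.989225 = 194.989225
V = π·3.25² × L = 33.183072 × 194.989225 = 6470.341580

L=194.989 V=6470.342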